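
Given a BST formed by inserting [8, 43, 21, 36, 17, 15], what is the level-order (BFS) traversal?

Tree insertion order: [8, 43, 21, 36, 17, 15]
Tree (level-order array): [8, None, 43, 21, None, 17, 36, 15]
BFS from the root, enqueuing left then right child of each popped node:
  queue [8] -> pop 8, enqueue [43], visited so far: [8]
  queue [43] -> pop 43, enqueue [21], visited so far: [8, 43]
  queue [21] -> pop 21, enqueue [17, 36], visited so far: [8, 43, 21]
  queue [17, 36] -> pop 17, enqueue [15], visited so far: [8, 43, 21, 17]
  queue [36, 15] -> pop 36, enqueue [none], visited so far: [8, 43, 21, 17, 36]
  queue [15] -> pop 15, enqueue [none], visited so far: [8, 43, 21, 17, 36, 15]
Result: [8, 43, 21, 17, 36, 15]


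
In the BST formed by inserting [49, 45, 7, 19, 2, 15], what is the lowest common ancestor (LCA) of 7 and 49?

Tree insertion order: [49, 45, 7, 19, 2, 15]
Tree (level-order array): [49, 45, None, 7, None, 2, 19, None, None, 15]
In a BST, the LCA of p=7, q=49 is the first node v on the
root-to-leaf path with p <= v <= q (go left if both < v, right if both > v).
Walk from root:
  at 49: 7 <= 49 <= 49, this is the LCA
LCA = 49


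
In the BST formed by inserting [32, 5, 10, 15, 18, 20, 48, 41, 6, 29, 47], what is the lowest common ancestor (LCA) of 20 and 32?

Tree insertion order: [32, 5, 10, 15, 18, 20, 48, 41, 6, 29, 47]
Tree (level-order array): [32, 5, 48, None, 10, 41, None, 6, 15, None, 47, None, None, None, 18, None, None, None, 20, None, 29]
In a BST, the LCA of p=20, q=32 is the first node v on the
root-to-leaf path with p <= v <= q (go left if both < v, right if both > v).
Walk from root:
  at 32: 20 <= 32 <= 32, this is the LCA
LCA = 32


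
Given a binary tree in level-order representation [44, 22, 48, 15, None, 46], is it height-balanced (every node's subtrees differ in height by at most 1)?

Tree (level-order array): [44, 22, 48, 15, None, 46]
Definition: a tree is height-balanced if, at every node, |h(left) - h(right)| <= 1 (empty subtree has height -1).
Bottom-up per-node check:
  node 15: h_left=-1, h_right=-1, diff=0 [OK], height=0
  node 22: h_left=0, h_right=-1, diff=1 [OK], height=1
  node 46: h_left=-1, h_right=-1, diff=0 [OK], height=0
  node 48: h_left=0, h_right=-1, diff=1 [OK], height=1
  node 44: h_left=1, h_right=1, diff=0 [OK], height=2
All nodes satisfy the balance condition.
Result: Balanced


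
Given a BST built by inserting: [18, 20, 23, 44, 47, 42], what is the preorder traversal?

Tree insertion order: [18, 20, 23, 44, 47, 42]
Tree (level-order array): [18, None, 20, None, 23, None, 44, 42, 47]
Preorder traversal: [18, 20, 23, 44, 42, 47]


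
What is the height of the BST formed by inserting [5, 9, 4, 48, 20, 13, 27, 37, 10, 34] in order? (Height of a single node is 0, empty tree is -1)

Insertion order: [5, 9, 4, 48, 20, 13, 27, 37, 10, 34]
Tree (level-order array): [5, 4, 9, None, None, None, 48, 20, None, 13, 27, 10, None, None, 37, None, None, 34]
Compute height bottom-up (empty subtree = -1):
  height(4) = 1 + max(-1, -1) = 0
  height(10) = 1 + max(-1, -1) = 0
  height(13) = 1 + max(0, -1) = 1
  height(34) = 1 + max(-1, -1) = 0
  height(37) = 1 + max(0, -1) = 1
  height(27) = 1 + max(-1, 1) = 2
  height(20) = 1 + max(1, 2) = 3
  height(48) = 1 + max(3, -1) = 4
  height(9) = 1 + max(-1, 4) = 5
  height(5) = 1 + max(0, 5) = 6
Height = 6


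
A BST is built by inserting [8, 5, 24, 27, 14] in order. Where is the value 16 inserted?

Starting tree (level order): [8, 5, 24, None, None, 14, 27]
Insertion path: 8 -> 24 -> 14
Result: insert 16 as right child of 14
Final tree (level order): [8, 5, 24, None, None, 14, 27, None, 16]


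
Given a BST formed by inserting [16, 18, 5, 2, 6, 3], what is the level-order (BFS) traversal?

Tree insertion order: [16, 18, 5, 2, 6, 3]
Tree (level-order array): [16, 5, 18, 2, 6, None, None, None, 3]
BFS from the root, enqueuing left then right child of each popped node:
  queue [16] -> pop 16, enqueue [5, 18], visited so far: [16]
  queue [5, 18] -> pop 5, enqueue [2, 6], visited so far: [16, 5]
  queue [18, 2, 6] -> pop 18, enqueue [none], visited so far: [16, 5, 18]
  queue [2, 6] -> pop 2, enqueue [3], visited so far: [16, 5, 18, 2]
  queue [6, 3] -> pop 6, enqueue [none], visited so far: [16, 5, 18, 2, 6]
  queue [3] -> pop 3, enqueue [none], visited so far: [16, 5, 18, 2, 6, 3]
Result: [16, 5, 18, 2, 6, 3]


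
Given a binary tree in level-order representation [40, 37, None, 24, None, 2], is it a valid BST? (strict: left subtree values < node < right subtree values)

Level-order array: [40, 37, None, 24, None, 2]
Validate using subtree bounds (lo, hi): at each node, require lo < value < hi,
then recurse left with hi=value and right with lo=value.
Preorder trace (stopping at first violation):
  at node 40 with bounds (-inf, +inf): OK
  at node 37 with bounds (-inf, 40): OK
  at node 24 with bounds (-inf, 37): OK
  at node 2 with bounds (-inf, 24): OK
No violation found at any node.
Result: Valid BST


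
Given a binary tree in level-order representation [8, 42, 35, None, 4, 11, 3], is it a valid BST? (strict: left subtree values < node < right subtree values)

Level-order array: [8, 42, 35, None, 4, 11, 3]
Validate using subtree bounds (lo, hi): at each node, require lo < value < hi,
then recurse left with hi=value and right with lo=value.
Preorder trace (stopping at first violation):
  at node 8 with bounds (-inf, +inf): OK
  at node 42 with bounds (-inf, 8): VIOLATION
Node 42 violates its bound: not (-inf < 42 < 8).
Result: Not a valid BST


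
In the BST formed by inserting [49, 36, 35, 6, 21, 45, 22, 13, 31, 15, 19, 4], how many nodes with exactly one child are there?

Tree built from: [49, 36, 35, 6, 21, 45, 22, 13, 31, 15, 19, 4]
Tree (level-order array): [49, 36, None, 35, 45, 6, None, None, None, 4, 21, None, None, 13, 22, None, 15, None, 31, None, 19]
Rule: These are nodes with exactly 1 non-null child.
Per-node child counts:
  node 49: 1 child(ren)
  node 36: 2 child(ren)
  node 35: 1 child(ren)
  node 6: 2 child(ren)
  node 4: 0 child(ren)
  node 21: 2 child(ren)
  node 13: 1 child(ren)
  node 15: 1 child(ren)
  node 19: 0 child(ren)
  node 22: 1 child(ren)
  node 31: 0 child(ren)
  node 45: 0 child(ren)
Matching nodes: [49, 35, 13, 15, 22]
Count of nodes with exactly one child: 5


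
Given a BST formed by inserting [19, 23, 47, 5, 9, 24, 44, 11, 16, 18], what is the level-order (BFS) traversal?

Tree insertion order: [19, 23, 47, 5, 9, 24, 44, 11, 16, 18]
Tree (level-order array): [19, 5, 23, None, 9, None, 47, None, 11, 24, None, None, 16, None, 44, None, 18]
BFS from the root, enqueuing left then right child of each popped node:
  queue [19] -> pop 19, enqueue [5, 23], visited so far: [19]
  queue [5, 23] -> pop 5, enqueue [9], visited so far: [19, 5]
  queue [23, 9] -> pop 23, enqueue [47], visited so far: [19, 5, 23]
  queue [9, 47] -> pop 9, enqueue [11], visited so far: [19, 5, 23, 9]
  queue [47, 11] -> pop 47, enqueue [24], visited so far: [19, 5, 23, 9, 47]
  queue [11, 24] -> pop 11, enqueue [16], visited so far: [19, 5, 23, 9, 47, 11]
  queue [24, 16] -> pop 24, enqueue [44], visited so far: [19, 5, 23, 9, 47, 11, 24]
  queue [16, 44] -> pop 16, enqueue [18], visited so far: [19, 5, 23, 9, 47, 11, 24, 16]
  queue [44, 18] -> pop 44, enqueue [none], visited so far: [19, 5, 23, 9, 47, 11, 24, 16, 44]
  queue [18] -> pop 18, enqueue [none], visited so far: [19, 5, 23, 9, 47, 11, 24, 16, 44, 18]
Result: [19, 5, 23, 9, 47, 11, 24, 16, 44, 18]


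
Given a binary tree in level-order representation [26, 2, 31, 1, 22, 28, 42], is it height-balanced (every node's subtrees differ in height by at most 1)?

Tree (level-order array): [26, 2, 31, 1, 22, 28, 42]
Definition: a tree is height-balanced if, at every node, |h(left) - h(right)| <= 1 (empty subtree has height -1).
Bottom-up per-node check:
  node 1: h_left=-1, h_right=-1, diff=0 [OK], height=0
  node 22: h_left=-1, h_right=-1, diff=0 [OK], height=0
  node 2: h_left=0, h_right=0, diff=0 [OK], height=1
  node 28: h_left=-1, h_right=-1, diff=0 [OK], height=0
  node 42: h_left=-1, h_right=-1, diff=0 [OK], height=0
  node 31: h_left=0, h_right=0, diff=0 [OK], height=1
  node 26: h_left=1, h_right=1, diff=0 [OK], height=2
All nodes satisfy the balance condition.
Result: Balanced


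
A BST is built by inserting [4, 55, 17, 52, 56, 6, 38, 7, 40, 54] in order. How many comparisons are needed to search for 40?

Search path for 40: 4 -> 55 -> 17 -> 52 -> 38 -> 40
Found: True
Comparisons: 6


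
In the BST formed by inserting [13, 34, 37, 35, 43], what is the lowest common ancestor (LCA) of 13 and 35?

Tree insertion order: [13, 34, 37, 35, 43]
Tree (level-order array): [13, None, 34, None, 37, 35, 43]
In a BST, the LCA of p=13, q=35 is the first node v on the
root-to-leaf path with p <= v <= q (go left if both < v, right if both > v).
Walk from root:
  at 13: 13 <= 13 <= 35, this is the LCA
LCA = 13


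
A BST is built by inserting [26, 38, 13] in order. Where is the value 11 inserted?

Starting tree (level order): [26, 13, 38]
Insertion path: 26 -> 13
Result: insert 11 as left child of 13
Final tree (level order): [26, 13, 38, 11]


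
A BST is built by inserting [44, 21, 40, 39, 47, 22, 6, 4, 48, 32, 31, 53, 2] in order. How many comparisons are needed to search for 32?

Search path for 32: 44 -> 21 -> 40 -> 39 -> 22 -> 32
Found: True
Comparisons: 6


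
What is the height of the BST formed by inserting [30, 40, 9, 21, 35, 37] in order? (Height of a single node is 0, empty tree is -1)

Insertion order: [30, 40, 9, 21, 35, 37]
Tree (level-order array): [30, 9, 40, None, 21, 35, None, None, None, None, 37]
Compute height bottom-up (empty subtree = -1):
  height(21) = 1 + max(-1, -1) = 0
  height(9) = 1 + max(-1, 0) = 1
  height(37) = 1 + max(-1, -1) = 0
  height(35) = 1 + max(-1, 0) = 1
  height(40) = 1 + max(1, -1) = 2
  height(30) = 1 + max(1, 2) = 3
Height = 3


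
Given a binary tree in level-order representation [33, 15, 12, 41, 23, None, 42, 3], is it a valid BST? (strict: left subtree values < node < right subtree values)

Level-order array: [33, 15, 12, 41, 23, None, 42, 3]
Validate using subtree bounds (lo, hi): at each node, require lo < value < hi,
then recurse left with hi=value and right with lo=value.
Preorder trace (stopping at first violation):
  at node 33 with bounds (-inf, +inf): OK
  at node 15 with bounds (-inf, 33): OK
  at node 41 with bounds (-inf, 15): VIOLATION
Node 41 violates its bound: not (-inf < 41 < 15).
Result: Not a valid BST


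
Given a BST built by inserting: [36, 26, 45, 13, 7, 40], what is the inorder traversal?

Tree insertion order: [36, 26, 45, 13, 7, 40]
Tree (level-order array): [36, 26, 45, 13, None, 40, None, 7]
Inorder traversal: [7, 13, 26, 36, 40, 45]


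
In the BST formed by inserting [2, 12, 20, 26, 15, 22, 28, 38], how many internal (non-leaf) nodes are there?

Tree built from: [2, 12, 20, 26, 15, 22, 28, 38]
Tree (level-order array): [2, None, 12, None, 20, 15, 26, None, None, 22, 28, None, None, None, 38]
Rule: An internal node has at least one child.
Per-node child counts:
  node 2: 1 child(ren)
  node 12: 1 child(ren)
  node 20: 2 child(ren)
  node 15: 0 child(ren)
  node 26: 2 child(ren)
  node 22: 0 child(ren)
  node 28: 1 child(ren)
  node 38: 0 child(ren)
Matching nodes: [2, 12, 20, 26, 28]
Count of internal (non-leaf) nodes: 5


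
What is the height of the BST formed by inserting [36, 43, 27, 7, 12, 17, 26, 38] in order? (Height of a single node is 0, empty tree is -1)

Insertion order: [36, 43, 27, 7, 12, 17, 26, 38]
Tree (level-order array): [36, 27, 43, 7, None, 38, None, None, 12, None, None, None, 17, None, 26]
Compute height bottom-up (empty subtree = -1):
  height(26) = 1 + max(-1, -1) = 0
  height(17) = 1 + max(-1, 0) = 1
  height(12) = 1 + max(-1, 1) = 2
  height(7) = 1 + max(-1, 2) = 3
  height(27) = 1 + max(3, -1) = 4
  height(38) = 1 + max(-1, -1) = 0
  height(43) = 1 + max(0, -1) = 1
  height(36) = 1 + max(4, 1) = 5
Height = 5


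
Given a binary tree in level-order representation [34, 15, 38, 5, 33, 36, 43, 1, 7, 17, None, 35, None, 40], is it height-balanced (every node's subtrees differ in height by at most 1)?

Tree (level-order array): [34, 15, 38, 5, 33, 36, 43, 1, 7, 17, None, 35, None, 40]
Definition: a tree is height-balanced if, at every node, |h(left) - h(right)| <= 1 (empty subtree has height -1).
Bottom-up per-node check:
  node 1: h_left=-1, h_right=-1, diff=0 [OK], height=0
  node 7: h_left=-1, h_right=-1, diff=0 [OK], height=0
  node 5: h_left=0, h_right=0, diff=0 [OK], height=1
  node 17: h_left=-1, h_right=-1, diff=0 [OK], height=0
  node 33: h_left=0, h_right=-1, diff=1 [OK], height=1
  node 15: h_left=1, h_right=1, diff=0 [OK], height=2
  node 35: h_left=-1, h_right=-1, diff=0 [OK], height=0
  node 36: h_left=0, h_right=-1, diff=1 [OK], height=1
  node 40: h_left=-1, h_right=-1, diff=0 [OK], height=0
  node 43: h_left=0, h_right=-1, diff=1 [OK], height=1
  node 38: h_left=1, h_right=1, diff=0 [OK], height=2
  node 34: h_left=2, h_right=2, diff=0 [OK], height=3
All nodes satisfy the balance condition.
Result: Balanced


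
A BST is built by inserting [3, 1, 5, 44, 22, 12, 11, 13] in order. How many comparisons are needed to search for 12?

Search path for 12: 3 -> 5 -> 44 -> 22 -> 12
Found: True
Comparisons: 5


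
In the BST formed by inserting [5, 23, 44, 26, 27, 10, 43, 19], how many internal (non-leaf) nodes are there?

Tree built from: [5, 23, 44, 26, 27, 10, 43, 19]
Tree (level-order array): [5, None, 23, 10, 44, None, 19, 26, None, None, None, None, 27, None, 43]
Rule: An internal node has at least one child.
Per-node child counts:
  node 5: 1 child(ren)
  node 23: 2 child(ren)
  node 10: 1 child(ren)
  node 19: 0 child(ren)
  node 44: 1 child(ren)
  node 26: 1 child(ren)
  node 27: 1 child(ren)
  node 43: 0 child(ren)
Matching nodes: [5, 23, 10, 44, 26, 27]
Count of internal (non-leaf) nodes: 6


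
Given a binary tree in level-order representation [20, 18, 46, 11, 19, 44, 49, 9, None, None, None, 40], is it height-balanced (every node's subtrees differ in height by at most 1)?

Tree (level-order array): [20, 18, 46, 11, 19, 44, 49, 9, None, None, None, 40]
Definition: a tree is height-balanced if, at every node, |h(left) - h(right)| <= 1 (empty subtree has height -1).
Bottom-up per-node check:
  node 9: h_left=-1, h_right=-1, diff=0 [OK], height=0
  node 11: h_left=0, h_right=-1, diff=1 [OK], height=1
  node 19: h_left=-1, h_right=-1, diff=0 [OK], height=0
  node 18: h_left=1, h_right=0, diff=1 [OK], height=2
  node 40: h_left=-1, h_right=-1, diff=0 [OK], height=0
  node 44: h_left=0, h_right=-1, diff=1 [OK], height=1
  node 49: h_left=-1, h_right=-1, diff=0 [OK], height=0
  node 46: h_left=1, h_right=0, diff=1 [OK], height=2
  node 20: h_left=2, h_right=2, diff=0 [OK], height=3
All nodes satisfy the balance condition.
Result: Balanced


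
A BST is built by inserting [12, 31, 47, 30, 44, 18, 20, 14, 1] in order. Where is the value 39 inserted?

Starting tree (level order): [12, 1, 31, None, None, 30, 47, 18, None, 44, None, 14, 20]
Insertion path: 12 -> 31 -> 47 -> 44
Result: insert 39 as left child of 44
Final tree (level order): [12, 1, 31, None, None, 30, 47, 18, None, 44, None, 14, 20, 39]


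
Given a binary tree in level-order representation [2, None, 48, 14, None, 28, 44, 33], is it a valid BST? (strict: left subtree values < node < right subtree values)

Level-order array: [2, None, 48, 14, None, 28, 44, 33]
Validate using subtree bounds (lo, hi): at each node, require lo < value < hi,
then recurse left with hi=value and right with lo=value.
Preorder trace (stopping at first violation):
  at node 2 with bounds (-inf, +inf): OK
  at node 48 with bounds (2, +inf): OK
  at node 14 with bounds (2, 48): OK
  at node 28 with bounds (2, 14): VIOLATION
Node 28 violates its bound: not (2 < 28 < 14).
Result: Not a valid BST


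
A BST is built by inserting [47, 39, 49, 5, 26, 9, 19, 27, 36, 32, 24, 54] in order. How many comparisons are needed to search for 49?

Search path for 49: 47 -> 49
Found: True
Comparisons: 2


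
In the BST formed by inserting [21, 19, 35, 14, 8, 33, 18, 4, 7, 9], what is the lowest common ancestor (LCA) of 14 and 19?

Tree insertion order: [21, 19, 35, 14, 8, 33, 18, 4, 7, 9]
Tree (level-order array): [21, 19, 35, 14, None, 33, None, 8, 18, None, None, 4, 9, None, None, None, 7]
In a BST, the LCA of p=14, q=19 is the first node v on the
root-to-leaf path with p <= v <= q (go left if both < v, right if both > v).
Walk from root:
  at 21: both 14 and 19 < 21, go left
  at 19: 14 <= 19 <= 19, this is the LCA
LCA = 19


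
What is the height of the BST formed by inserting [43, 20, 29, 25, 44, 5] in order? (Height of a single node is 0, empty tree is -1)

Insertion order: [43, 20, 29, 25, 44, 5]
Tree (level-order array): [43, 20, 44, 5, 29, None, None, None, None, 25]
Compute height bottom-up (empty subtree = -1):
  height(5) = 1 + max(-1, -1) = 0
  height(25) = 1 + max(-1, -1) = 0
  height(29) = 1 + max(0, -1) = 1
  height(20) = 1 + max(0, 1) = 2
  height(44) = 1 + max(-1, -1) = 0
  height(43) = 1 + max(2, 0) = 3
Height = 3


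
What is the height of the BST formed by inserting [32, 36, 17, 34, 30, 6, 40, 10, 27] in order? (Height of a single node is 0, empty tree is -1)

Insertion order: [32, 36, 17, 34, 30, 6, 40, 10, 27]
Tree (level-order array): [32, 17, 36, 6, 30, 34, 40, None, 10, 27]
Compute height bottom-up (empty subtree = -1):
  height(10) = 1 + max(-1, -1) = 0
  height(6) = 1 + max(-1, 0) = 1
  height(27) = 1 + max(-1, -1) = 0
  height(30) = 1 + max(0, -1) = 1
  height(17) = 1 + max(1, 1) = 2
  height(34) = 1 + max(-1, -1) = 0
  height(40) = 1 + max(-1, -1) = 0
  height(36) = 1 + max(0, 0) = 1
  height(32) = 1 + max(2, 1) = 3
Height = 3


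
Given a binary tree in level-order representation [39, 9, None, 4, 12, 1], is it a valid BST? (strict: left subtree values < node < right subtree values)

Level-order array: [39, 9, None, 4, 12, 1]
Validate using subtree bounds (lo, hi): at each node, require lo < value < hi,
then recurse left with hi=value and right with lo=value.
Preorder trace (stopping at first violation):
  at node 39 with bounds (-inf, +inf): OK
  at node 9 with bounds (-inf, 39): OK
  at node 4 with bounds (-inf, 9): OK
  at node 1 with bounds (-inf, 4): OK
  at node 12 with bounds (9, 39): OK
No violation found at any node.
Result: Valid BST


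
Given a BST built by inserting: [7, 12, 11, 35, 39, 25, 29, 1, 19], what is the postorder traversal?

Tree insertion order: [7, 12, 11, 35, 39, 25, 29, 1, 19]
Tree (level-order array): [7, 1, 12, None, None, 11, 35, None, None, 25, 39, 19, 29]
Postorder traversal: [1, 11, 19, 29, 25, 39, 35, 12, 7]


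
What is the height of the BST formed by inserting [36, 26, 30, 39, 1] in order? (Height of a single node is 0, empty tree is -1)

Insertion order: [36, 26, 30, 39, 1]
Tree (level-order array): [36, 26, 39, 1, 30]
Compute height bottom-up (empty subtree = -1):
  height(1) = 1 + max(-1, -1) = 0
  height(30) = 1 + max(-1, -1) = 0
  height(26) = 1 + max(0, 0) = 1
  height(39) = 1 + max(-1, -1) = 0
  height(36) = 1 + max(1, 0) = 2
Height = 2


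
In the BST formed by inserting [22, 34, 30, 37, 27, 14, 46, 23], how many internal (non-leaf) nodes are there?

Tree built from: [22, 34, 30, 37, 27, 14, 46, 23]
Tree (level-order array): [22, 14, 34, None, None, 30, 37, 27, None, None, 46, 23]
Rule: An internal node has at least one child.
Per-node child counts:
  node 22: 2 child(ren)
  node 14: 0 child(ren)
  node 34: 2 child(ren)
  node 30: 1 child(ren)
  node 27: 1 child(ren)
  node 23: 0 child(ren)
  node 37: 1 child(ren)
  node 46: 0 child(ren)
Matching nodes: [22, 34, 30, 27, 37]
Count of internal (non-leaf) nodes: 5


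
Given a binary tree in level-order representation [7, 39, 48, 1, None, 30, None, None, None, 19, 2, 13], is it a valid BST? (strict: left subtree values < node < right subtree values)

Level-order array: [7, 39, 48, 1, None, 30, None, None, None, 19, 2, 13]
Validate using subtree bounds (lo, hi): at each node, require lo < value < hi,
then recurse left with hi=value and right with lo=value.
Preorder trace (stopping at first violation):
  at node 7 with bounds (-inf, +inf): OK
  at node 39 with bounds (-inf, 7): VIOLATION
Node 39 violates its bound: not (-inf < 39 < 7).
Result: Not a valid BST


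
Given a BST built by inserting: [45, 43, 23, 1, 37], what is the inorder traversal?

Tree insertion order: [45, 43, 23, 1, 37]
Tree (level-order array): [45, 43, None, 23, None, 1, 37]
Inorder traversal: [1, 23, 37, 43, 45]


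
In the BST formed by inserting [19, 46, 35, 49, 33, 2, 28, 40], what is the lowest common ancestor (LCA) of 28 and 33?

Tree insertion order: [19, 46, 35, 49, 33, 2, 28, 40]
Tree (level-order array): [19, 2, 46, None, None, 35, 49, 33, 40, None, None, 28]
In a BST, the LCA of p=28, q=33 is the first node v on the
root-to-leaf path with p <= v <= q (go left if both < v, right if both > v).
Walk from root:
  at 19: both 28 and 33 > 19, go right
  at 46: both 28 and 33 < 46, go left
  at 35: both 28 and 33 < 35, go left
  at 33: 28 <= 33 <= 33, this is the LCA
LCA = 33


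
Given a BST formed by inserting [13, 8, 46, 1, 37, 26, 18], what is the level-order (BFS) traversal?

Tree insertion order: [13, 8, 46, 1, 37, 26, 18]
Tree (level-order array): [13, 8, 46, 1, None, 37, None, None, None, 26, None, 18]
BFS from the root, enqueuing left then right child of each popped node:
  queue [13] -> pop 13, enqueue [8, 46], visited so far: [13]
  queue [8, 46] -> pop 8, enqueue [1], visited so far: [13, 8]
  queue [46, 1] -> pop 46, enqueue [37], visited so far: [13, 8, 46]
  queue [1, 37] -> pop 1, enqueue [none], visited so far: [13, 8, 46, 1]
  queue [37] -> pop 37, enqueue [26], visited so far: [13, 8, 46, 1, 37]
  queue [26] -> pop 26, enqueue [18], visited so far: [13, 8, 46, 1, 37, 26]
  queue [18] -> pop 18, enqueue [none], visited so far: [13, 8, 46, 1, 37, 26, 18]
Result: [13, 8, 46, 1, 37, 26, 18]


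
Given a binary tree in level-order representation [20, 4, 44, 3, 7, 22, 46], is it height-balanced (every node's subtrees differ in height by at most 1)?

Tree (level-order array): [20, 4, 44, 3, 7, 22, 46]
Definition: a tree is height-balanced if, at every node, |h(left) - h(right)| <= 1 (empty subtree has height -1).
Bottom-up per-node check:
  node 3: h_left=-1, h_right=-1, diff=0 [OK], height=0
  node 7: h_left=-1, h_right=-1, diff=0 [OK], height=0
  node 4: h_left=0, h_right=0, diff=0 [OK], height=1
  node 22: h_left=-1, h_right=-1, diff=0 [OK], height=0
  node 46: h_left=-1, h_right=-1, diff=0 [OK], height=0
  node 44: h_left=0, h_right=0, diff=0 [OK], height=1
  node 20: h_left=1, h_right=1, diff=0 [OK], height=2
All nodes satisfy the balance condition.
Result: Balanced


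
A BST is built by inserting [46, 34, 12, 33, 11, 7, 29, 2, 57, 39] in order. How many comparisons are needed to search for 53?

Search path for 53: 46 -> 57
Found: False
Comparisons: 2


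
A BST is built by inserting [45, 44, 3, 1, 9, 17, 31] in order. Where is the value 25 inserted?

Starting tree (level order): [45, 44, None, 3, None, 1, 9, None, None, None, 17, None, 31]
Insertion path: 45 -> 44 -> 3 -> 9 -> 17 -> 31
Result: insert 25 as left child of 31
Final tree (level order): [45, 44, None, 3, None, 1, 9, None, None, None, 17, None, 31, 25]


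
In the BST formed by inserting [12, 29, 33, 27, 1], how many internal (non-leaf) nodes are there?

Tree built from: [12, 29, 33, 27, 1]
Tree (level-order array): [12, 1, 29, None, None, 27, 33]
Rule: An internal node has at least one child.
Per-node child counts:
  node 12: 2 child(ren)
  node 1: 0 child(ren)
  node 29: 2 child(ren)
  node 27: 0 child(ren)
  node 33: 0 child(ren)
Matching nodes: [12, 29]
Count of internal (non-leaf) nodes: 2


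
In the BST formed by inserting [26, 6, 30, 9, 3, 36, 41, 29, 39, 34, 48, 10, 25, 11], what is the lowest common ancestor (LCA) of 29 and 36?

Tree insertion order: [26, 6, 30, 9, 3, 36, 41, 29, 39, 34, 48, 10, 25, 11]
Tree (level-order array): [26, 6, 30, 3, 9, 29, 36, None, None, None, 10, None, None, 34, 41, None, 25, None, None, 39, 48, 11]
In a BST, the LCA of p=29, q=36 is the first node v on the
root-to-leaf path with p <= v <= q (go left if both < v, right if both > v).
Walk from root:
  at 26: both 29 and 36 > 26, go right
  at 30: 29 <= 30 <= 36, this is the LCA
LCA = 30


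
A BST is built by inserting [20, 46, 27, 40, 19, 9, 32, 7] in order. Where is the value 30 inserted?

Starting tree (level order): [20, 19, 46, 9, None, 27, None, 7, None, None, 40, None, None, 32]
Insertion path: 20 -> 46 -> 27 -> 40 -> 32
Result: insert 30 as left child of 32
Final tree (level order): [20, 19, 46, 9, None, 27, None, 7, None, None, 40, None, None, 32, None, 30]


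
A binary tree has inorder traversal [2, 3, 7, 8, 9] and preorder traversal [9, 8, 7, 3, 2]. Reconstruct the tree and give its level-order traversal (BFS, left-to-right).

Inorder:  [2, 3, 7, 8, 9]
Preorder: [9, 8, 7, 3, 2]
Algorithm: preorder visits root first, so consume preorder in order;
for each root, split the current inorder slice at that value into
left-subtree inorder and right-subtree inorder, then recurse.
Recursive splits:
  root=9; inorder splits into left=[2, 3, 7, 8], right=[]
  root=8; inorder splits into left=[2, 3, 7], right=[]
  root=7; inorder splits into left=[2, 3], right=[]
  root=3; inorder splits into left=[2], right=[]
  root=2; inorder splits into left=[], right=[]
Reconstructed level-order: [9, 8, 7, 3, 2]


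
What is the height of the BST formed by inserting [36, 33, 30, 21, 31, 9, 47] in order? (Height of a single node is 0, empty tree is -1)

Insertion order: [36, 33, 30, 21, 31, 9, 47]
Tree (level-order array): [36, 33, 47, 30, None, None, None, 21, 31, 9]
Compute height bottom-up (empty subtree = -1):
  height(9) = 1 + max(-1, -1) = 0
  height(21) = 1 + max(0, -1) = 1
  height(31) = 1 + max(-1, -1) = 0
  height(30) = 1 + max(1, 0) = 2
  height(33) = 1 + max(2, -1) = 3
  height(47) = 1 + max(-1, -1) = 0
  height(36) = 1 + max(3, 0) = 4
Height = 4


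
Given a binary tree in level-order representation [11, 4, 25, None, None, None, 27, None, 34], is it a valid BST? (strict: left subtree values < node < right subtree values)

Level-order array: [11, 4, 25, None, None, None, 27, None, 34]
Validate using subtree bounds (lo, hi): at each node, require lo < value < hi,
then recurse left with hi=value and right with lo=value.
Preorder trace (stopping at first violation):
  at node 11 with bounds (-inf, +inf): OK
  at node 4 with bounds (-inf, 11): OK
  at node 25 with bounds (11, +inf): OK
  at node 27 with bounds (25, +inf): OK
  at node 34 with bounds (27, +inf): OK
No violation found at any node.
Result: Valid BST


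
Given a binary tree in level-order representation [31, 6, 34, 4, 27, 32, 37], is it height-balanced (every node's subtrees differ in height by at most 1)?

Tree (level-order array): [31, 6, 34, 4, 27, 32, 37]
Definition: a tree is height-balanced if, at every node, |h(left) - h(right)| <= 1 (empty subtree has height -1).
Bottom-up per-node check:
  node 4: h_left=-1, h_right=-1, diff=0 [OK], height=0
  node 27: h_left=-1, h_right=-1, diff=0 [OK], height=0
  node 6: h_left=0, h_right=0, diff=0 [OK], height=1
  node 32: h_left=-1, h_right=-1, diff=0 [OK], height=0
  node 37: h_left=-1, h_right=-1, diff=0 [OK], height=0
  node 34: h_left=0, h_right=0, diff=0 [OK], height=1
  node 31: h_left=1, h_right=1, diff=0 [OK], height=2
All nodes satisfy the balance condition.
Result: Balanced


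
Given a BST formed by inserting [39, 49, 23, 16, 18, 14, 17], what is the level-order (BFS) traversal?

Tree insertion order: [39, 49, 23, 16, 18, 14, 17]
Tree (level-order array): [39, 23, 49, 16, None, None, None, 14, 18, None, None, 17]
BFS from the root, enqueuing left then right child of each popped node:
  queue [39] -> pop 39, enqueue [23, 49], visited so far: [39]
  queue [23, 49] -> pop 23, enqueue [16], visited so far: [39, 23]
  queue [49, 16] -> pop 49, enqueue [none], visited so far: [39, 23, 49]
  queue [16] -> pop 16, enqueue [14, 18], visited so far: [39, 23, 49, 16]
  queue [14, 18] -> pop 14, enqueue [none], visited so far: [39, 23, 49, 16, 14]
  queue [18] -> pop 18, enqueue [17], visited so far: [39, 23, 49, 16, 14, 18]
  queue [17] -> pop 17, enqueue [none], visited so far: [39, 23, 49, 16, 14, 18, 17]
Result: [39, 23, 49, 16, 14, 18, 17]


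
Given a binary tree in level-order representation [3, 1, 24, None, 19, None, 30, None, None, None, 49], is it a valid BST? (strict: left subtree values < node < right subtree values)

Level-order array: [3, 1, 24, None, 19, None, 30, None, None, None, 49]
Validate using subtree bounds (lo, hi): at each node, require lo < value < hi,
then recurse left with hi=value and right with lo=value.
Preorder trace (stopping at first violation):
  at node 3 with bounds (-inf, +inf): OK
  at node 1 with bounds (-inf, 3): OK
  at node 19 with bounds (1, 3): VIOLATION
Node 19 violates its bound: not (1 < 19 < 3).
Result: Not a valid BST


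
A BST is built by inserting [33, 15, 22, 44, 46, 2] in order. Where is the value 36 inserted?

Starting tree (level order): [33, 15, 44, 2, 22, None, 46]
Insertion path: 33 -> 44
Result: insert 36 as left child of 44
Final tree (level order): [33, 15, 44, 2, 22, 36, 46]


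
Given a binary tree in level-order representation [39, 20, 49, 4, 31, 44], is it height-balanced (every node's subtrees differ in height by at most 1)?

Tree (level-order array): [39, 20, 49, 4, 31, 44]
Definition: a tree is height-balanced if, at every node, |h(left) - h(right)| <= 1 (empty subtree has height -1).
Bottom-up per-node check:
  node 4: h_left=-1, h_right=-1, diff=0 [OK], height=0
  node 31: h_left=-1, h_right=-1, diff=0 [OK], height=0
  node 20: h_left=0, h_right=0, diff=0 [OK], height=1
  node 44: h_left=-1, h_right=-1, diff=0 [OK], height=0
  node 49: h_left=0, h_right=-1, diff=1 [OK], height=1
  node 39: h_left=1, h_right=1, diff=0 [OK], height=2
All nodes satisfy the balance condition.
Result: Balanced


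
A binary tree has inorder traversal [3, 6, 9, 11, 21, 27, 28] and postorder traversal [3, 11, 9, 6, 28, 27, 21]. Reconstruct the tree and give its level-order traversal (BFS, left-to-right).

Inorder:   [3, 6, 9, 11, 21, 27, 28]
Postorder: [3, 11, 9, 6, 28, 27, 21]
Algorithm: postorder visits root last, so walk postorder right-to-left;
each value is the root of the current inorder slice — split it at that
value, recurse on the right subtree first, then the left.
Recursive splits:
  root=21; inorder splits into left=[3, 6, 9, 11], right=[27, 28]
  root=27; inorder splits into left=[], right=[28]
  root=28; inorder splits into left=[], right=[]
  root=6; inorder splits into left=[3], right=[9, 11]
  root=9; inorder splits into left=[], right=[11]
  root=11; inorder splits into left=[], right=[]
  root=3; inorder splits into left=[], right=[]
Reconstructed level-order: [21, 6, 27, 3, 9, 28, 11]


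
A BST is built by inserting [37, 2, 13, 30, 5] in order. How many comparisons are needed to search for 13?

Search path for 13: 37 -> 2 -> 13
Found: True
Comparisons: 3


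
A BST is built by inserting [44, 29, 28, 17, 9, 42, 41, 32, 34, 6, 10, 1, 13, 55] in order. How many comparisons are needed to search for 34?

Search path for 34: 44 -> 29 -> 42 -> 41 -> 32 -> 34
Found: True
Comparisons: 6


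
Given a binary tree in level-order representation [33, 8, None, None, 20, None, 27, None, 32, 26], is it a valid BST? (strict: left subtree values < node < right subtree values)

Level-order array: [33, 8, None, None, 20, None, 27, None, 32, 26]
Validate using subtree bounds (lo, hi): at each node, require lo < value < hi,
then recurse left with hi=value and right with lo=value.
Preorder trace (stopping at first violation):
  at node 33 with bounds (-inf, +inf): OK
  at node 8 with bounds (-inf, 33): OK
  at node 20 with bounds (8, 33): OK
  at node 27 with bounds (20, 33): OK
  at node 32 with bounds (27, 33): OK
  at node 26 with bounds (27, 32): VIOLATION
Node 26 violates its bound: not (27 < 26 < 32).
Result: Not a valid BST


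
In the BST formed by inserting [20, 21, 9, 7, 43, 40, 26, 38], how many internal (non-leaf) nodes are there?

Tree built from: [20, 21, 9, 7, 43, 40, 26, 38]
Tree (level-order array): [20, 9, 21, 7, None, None, 43, None, None, 40, None, 26, None, None, 38]
Rule: An internal node has at least one child.
Per-node child counts:
  node 20: 2 child(ren)
  node 9: 1 child(ren)
  node 7: 0 child(ren)
  node 21: 1 child(ren)
  node 43: 1 child(ren)
  node 40: 1 child(ren)
  node 26: 1 child(ren)
  node 38: 0 child(ren)
Matching nodes: [20, 9, 21, 43, 40, 26]
Count of internal (non-leaf) nodes: 6


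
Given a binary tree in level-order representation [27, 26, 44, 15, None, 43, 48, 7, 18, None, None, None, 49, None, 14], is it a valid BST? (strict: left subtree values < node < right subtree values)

Level-order array: [27, 26, 44, 15, None, 43, 48, 7, 18, None, None, None, 49, None, 14]
Validate using subtree bounds (lo, hi): at each node, require lo < value < hi,
then recurse left with hi=value and right with lo=value.
Preorder trace (stopping at first violation):
  at node 27 with bounds (-inf, +inf): OK
  at node 26 with bounds (-inf, 27): OK
  at node 15 with bounds (-inf, 26): OK
  at node 7 with bounds (-inf, 15): OK
  at node 14 with bounds (7, 15): OK
  at node 18 with bounds (15, 26): OK
  at node 44 with bounds (27, +inf): OK
  at node 43 with bounds (27, 44): OK
  at node 48 with bounds (44, +inf): OK
  at node 49 with bounds (48, +inf): OK
No violation found at any node.
Result: Valid BST


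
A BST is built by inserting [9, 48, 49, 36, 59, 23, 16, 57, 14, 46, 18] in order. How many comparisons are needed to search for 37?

Search path for 37: 9 -> 48 -> 36 -> 46
Found: False
Comparisons: 4


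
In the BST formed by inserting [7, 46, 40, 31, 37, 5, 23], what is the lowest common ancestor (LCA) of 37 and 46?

Tree insertion order: [7, 46, 40, 31, 37, 5, 23]
Tree (level-order array): [7, 5, 46, None, None, 40, None, 31, None, 23, 37]
In a BST, the LCA of p=37, q=46 is the first node v on the
root-to-leaf path with p <= v <= q (go left if both < v, right if both > v).
Walk from root:
  at 7: both 37 and 46 > 7, go right
  at 46: 37 <= 46 <= 46, this is the LCA
LCA = 46


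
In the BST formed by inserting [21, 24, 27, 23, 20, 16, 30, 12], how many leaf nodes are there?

Tree built from: [21, 24, 27, 23, 20, 16, 30, 12]
Tree (level-order array): [21, 20, 24, 16, None, 23, 27, 12, None, None, None, None, 30]
Rule: A leaf has 0 children.
Per-node child counts:
  node 21: 2 child(ren)
  node 20: 1 child(ren)
  node 16: 1 child(ren)
  node 12: 0 child(ren)
  node 24: 2 child(ren)
  node 23: 0 child(ren)
  node 27: 1 child(ren)
  node 30: 0 child(ren)
Matching nodes: [12, 23, 30]
Count of leaf nodes: 3


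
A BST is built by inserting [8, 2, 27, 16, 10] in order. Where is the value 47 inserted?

Starting tree (level order): [8, 2, 27, None, None, 16, None, 10]
Insertion path: 8 -> 27
Result: insert 47 as right child of 27
Final tree (level order): [8, 2, 27, None, None, 16, 47, 10]


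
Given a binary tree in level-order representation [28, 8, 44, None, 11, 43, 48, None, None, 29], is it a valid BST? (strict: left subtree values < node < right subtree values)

Level-order array: [28, 8, 44, None, 11, 43, 48, None, None, 29]
Validate using subtree bounds (lo, hi): at each node, require lo < value < hi,
then recurse left with hi=value and right with lo=value.
Preorder trace (stopping at first violation):
  at node 28 with bounds (-inf, +inf): OK
  at node 8 with bounds (-inf, 28): OK
  at node 11 with bounds (8, 28): OK
  at node 44 with bounds (28, +inf): OK
  at node 43 with bounds (28, 44): OK
  at node 29 with bounds (28, 43): OK
  at node 48 with bounds (44, +inf): OK
No violation found at any node.
Result: Valid BST


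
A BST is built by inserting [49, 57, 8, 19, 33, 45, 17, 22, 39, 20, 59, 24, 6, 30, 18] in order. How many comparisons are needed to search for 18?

Search path for 18: 49 -> 8 -> 19 -> 17 -> 18
Found: True
Comparisons: 5


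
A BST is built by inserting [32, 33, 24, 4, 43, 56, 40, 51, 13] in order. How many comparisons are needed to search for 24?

Search path for 24: 32 -> 24
Found: True
Comparisons: 2


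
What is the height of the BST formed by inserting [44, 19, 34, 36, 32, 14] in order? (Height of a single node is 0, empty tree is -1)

Insertion order: [44, 19, 34, 36, 32, 14]
Tree (level-order array): [44, 19, None, 14, 34, None, None, 32, 36]
Compute height bottom-up (empty subtree = -1):
  height(14) = 1 + max(-1, -1) = 0
  height(32) = 1 + max(-1, -1) = 0
  height(36) = 1 + max(-1, -1) = 0
  height(34) = 1 + max(0, 0) = 1
  height(19) = 1 + max(0, 1) = 2
  height(44) = 1 + max(2, -1) = 3
Height = 3


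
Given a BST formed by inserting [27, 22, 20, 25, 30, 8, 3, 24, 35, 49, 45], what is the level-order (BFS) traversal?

Tree insertion order: [27, 22, 20, 25, 30, 8, 3, 24, 35, 49, 45]
Tree (level-order array): [27, 22, 30, 20, 25, None, 35, 8, None, 24, None, None, 49, 3, None, None, None, 45]
BFS from the root, enqueuing left then right child of each popped node:
  queue [27] -> pop 27, enqueue [22, 30], visited so far: [27]
  queue [22, 30] -> pop 22, enqueue [20, 25], visited so far: [27, 22]
  queue [30, 20, 25] -> pop 30, enqueue [35], visited so far: [27, 22, 30]
  queue [20, 25, 35] -> pop 20, enqueue [8], visited so far: [27, 22, 30, 20]
  queue [25, 35, 8] -> pop 25, enqueue [24], visited so far: [27, 22, 30, 20, 25]
  queue [35, 8, 24] -> pop 35, enqueue [49], visited so far: [27, 22, 30, 20, 25, 35]
  queue [8, 24, 49] -> pop 8, enqueue [3], visited so far: [27, 22, 30, 20, 25, 35, 8]
  queue [24, 49, 3] -> pop 24, enqueue [none], visited so far: [27, 22, 30, 20, 25, 35, 8, 24]
  queue [49, 3] -> pop 49, enqueue [45], visited so far: [27, 22, 30, 20, 25, 35, 8, 24, 49]
  queue [3, 45] -> pop 3, enqueue [none], visited so far: [27, 22, 30, 20, 25, 35, 8, 24, 49, 3]
  queue [45] -> pop 45, enqueue [none], visited so far: [27, 22, 30, 20, 25, 35, 8, 24, 49, 3, 45]
Result: [27, 22, 30, 20, 25, 35, 8, 24, 49, 3, 45]


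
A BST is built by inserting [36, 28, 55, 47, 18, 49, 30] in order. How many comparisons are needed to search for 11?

Search path for 11: 36 -> 28 -> 18
Found: False
Comparisons: 3


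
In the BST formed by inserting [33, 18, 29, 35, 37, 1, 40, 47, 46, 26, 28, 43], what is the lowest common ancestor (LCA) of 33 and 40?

Tree insertion order: [33, 18, 29, 35, 37, 1, 40, 47, 46, 26, 28, 43]
Tree (level-order array): [33, 18, 35, 1, 29, None, 37, None, None, 26, None, None, 40, None, 28, None, 47, None, None, 46, None, 43]
In a BST, the LCA of p=33, q=40 is the first node v on the
root-to-leaf path with p <= v <= q (go left if both < v, right if both > v).
Walk from root:
  at 33: 33 <= 33 <= 40, this is the LCA
LCA = 33


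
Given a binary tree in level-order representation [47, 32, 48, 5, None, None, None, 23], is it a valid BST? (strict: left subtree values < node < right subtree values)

Level-order array: [47, 32, 48, 5, None, None, None, 23]
Validate using subtree bounds (lo, hi): at each node, require lo < value < hi,
then recurse left with hi=value and right with lo=value.
Preorder trace (stopping at first violation):
  at node 47 with bounds (-inf, +inf): OK
  at node 32 with bounds (-inf, 47): OK
  at node 5 with bounds (-inf, 32): OK
  at node 23 with bounds (-inf, 5): VIOLATION
Node 23 violates its bound: not (-inf < 23 < 5).
Result: Not a valid BST


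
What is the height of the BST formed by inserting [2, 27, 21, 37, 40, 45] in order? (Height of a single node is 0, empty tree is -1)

Insertion order: [2, 27, 21, 37, 40, 45]
Tree (level-order array): [2, None, 27, 21, 37, None, None, None, 40, None, 45]
Compute height bottom-up (empty subtree = -1):
  height(21) = 1 + max(-1, -1) = 0
  height(45) = 1 + max(-1, -1) = 0
  height(40) = 1 + max(-1, 0) = 1
  height(37) = 1 + max(-1, 1) = 2
  height(27) = 1 + max(0, 2) = 3
  height(2) = 1 + max(-1, 3) = 4
Height = 4
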